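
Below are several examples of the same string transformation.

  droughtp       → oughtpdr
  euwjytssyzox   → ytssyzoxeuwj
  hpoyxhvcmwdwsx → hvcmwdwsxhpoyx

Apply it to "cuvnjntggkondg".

ntggkondgcuvnj

The rule is to swap the front and back halves of the string, then move the last 2 characters to the front (rotate right by 2).
Starting from "cuvnjntggkondg": after the first operation, "ggkondgcuvnjnt"; after the second, "ntggkondgcuvnj".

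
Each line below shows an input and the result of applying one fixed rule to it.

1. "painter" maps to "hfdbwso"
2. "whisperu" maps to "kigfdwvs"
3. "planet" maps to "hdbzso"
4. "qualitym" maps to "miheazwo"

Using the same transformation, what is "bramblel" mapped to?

The pattern: sort the characters into reverse alphabetical order, then shift every letter 12 places backward in the alphabet (wrapping around).
Starting from "bramblel": after the first operation, "rmllebba"; after the second, "fazzsppo".

fazzsppo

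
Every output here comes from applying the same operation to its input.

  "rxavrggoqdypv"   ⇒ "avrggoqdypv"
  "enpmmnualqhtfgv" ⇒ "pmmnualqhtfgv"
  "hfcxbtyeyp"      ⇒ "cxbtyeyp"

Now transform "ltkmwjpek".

The rule is to delete the first 2 characters.
Doing the same to "ltkmwjpek": "kmwjpek".

kmwjpek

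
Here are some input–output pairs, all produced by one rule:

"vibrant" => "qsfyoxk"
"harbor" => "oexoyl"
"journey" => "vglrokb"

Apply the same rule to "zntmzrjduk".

In each case the input is transformed by: shift every letter 3 places backward in the alphabet (wrapping around), then move the last character to the front.
Working it through for "zntmzrjduk": intermediate "wkqjwogarh", final "hwkqjwogar".
(Check on "vibrant": → "sfyoxkq" → "qsfyoxk" ✓)

hwkqjwogar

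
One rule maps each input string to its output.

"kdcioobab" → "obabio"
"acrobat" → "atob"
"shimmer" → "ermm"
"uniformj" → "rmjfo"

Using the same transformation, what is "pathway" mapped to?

ayhw

Each output is the input with this applied: delete the first 3 characters, then move the first 2 characters to the end (rotate left by 2).
Starting from "pathway": after the first operation, "hway"; after the second, "ayhw".
(Check on "uniformj": → "formj" → "rmjfo" ✓)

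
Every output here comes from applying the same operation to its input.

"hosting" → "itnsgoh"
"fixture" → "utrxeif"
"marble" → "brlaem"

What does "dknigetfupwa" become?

puwfatdekgni

Rule — move the last 3 characters to the front (rotate right by 3), then take characters alternately from the front and the back (1st, last, 2nd, 2nd-last, ...).
So "dknigetfupwa" becomes "puwfatdekgni".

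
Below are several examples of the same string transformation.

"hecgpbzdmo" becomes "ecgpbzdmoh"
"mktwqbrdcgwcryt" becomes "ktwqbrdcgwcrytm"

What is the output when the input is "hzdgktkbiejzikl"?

zdgktkbiejziklh

The pattern: move the first character to the end.
So "hzdgktkbiejzikl" becomes "zdgktkbiejziklh".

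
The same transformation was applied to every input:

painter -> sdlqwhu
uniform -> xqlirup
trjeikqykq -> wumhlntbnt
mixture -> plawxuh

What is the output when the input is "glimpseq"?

jolpsvht

The transformation: shift every letter 3 places forward in the alphabet (wrapping around).
Applying that to "glimpseq" gives "jolpsvht".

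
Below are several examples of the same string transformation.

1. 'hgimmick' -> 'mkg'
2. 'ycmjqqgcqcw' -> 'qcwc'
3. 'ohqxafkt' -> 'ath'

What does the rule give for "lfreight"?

itf

The transformation: keep one character in every 3, starting at position 2 (positions 2nd, 5th, 8th, ...), then move the first character to the end.
Working it through for "lfreight": intermediate "fit", final "itf".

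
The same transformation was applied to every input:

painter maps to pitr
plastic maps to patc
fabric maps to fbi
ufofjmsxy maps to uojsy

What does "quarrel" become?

Looking at the pairs, the operation is to keep every other character starting from the first (positions 1st, 3rd, 5th, ...).
"quarrel" → "qarl".

qarl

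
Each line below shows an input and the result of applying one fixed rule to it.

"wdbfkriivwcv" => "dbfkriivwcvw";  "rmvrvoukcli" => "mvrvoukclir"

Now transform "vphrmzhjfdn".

Each output is the input with this applied: move the first character to the end.
So "vphrmzhjfdn" becomes "phrmzhjfdnv".

phrmzhjfdnv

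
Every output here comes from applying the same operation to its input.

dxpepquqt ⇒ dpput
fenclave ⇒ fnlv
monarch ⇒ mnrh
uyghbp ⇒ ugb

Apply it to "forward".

frad

What's happening: keep every other character starting from the first (positions 1st, 3rd, 5th, ...).
So "forward" becomes "frad".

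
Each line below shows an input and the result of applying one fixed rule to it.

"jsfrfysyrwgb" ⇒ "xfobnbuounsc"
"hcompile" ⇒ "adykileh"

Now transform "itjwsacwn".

In each case the input is transformed by: shift every letter 4 places backward in the alphabet (wrapping around), then move the last character to the front.
"itjwsacwn" → "epfsowysj" → "jepfsowys".
(Check on "hcompile": → "dykileha" → "adykileh" ✓)

jepfsowys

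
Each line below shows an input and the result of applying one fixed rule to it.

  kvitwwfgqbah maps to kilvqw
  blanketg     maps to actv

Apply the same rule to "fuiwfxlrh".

Each output is the input with this applied: keep every other character starting from the second (positions 2nd, 4th, 6th, ...), then shift every letter 11 places backward in the alphabet (wrapping around).
Applying both steps to "fuiwfxlrh": "uwxr", then "jlmg".

jlmg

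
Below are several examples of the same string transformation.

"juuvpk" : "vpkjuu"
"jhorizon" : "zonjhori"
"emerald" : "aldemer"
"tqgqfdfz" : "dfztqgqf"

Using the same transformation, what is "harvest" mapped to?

The rule is to move the last 3 characters to the front (rotate right by 3).
So "harvest" becomes "estharv".

estharv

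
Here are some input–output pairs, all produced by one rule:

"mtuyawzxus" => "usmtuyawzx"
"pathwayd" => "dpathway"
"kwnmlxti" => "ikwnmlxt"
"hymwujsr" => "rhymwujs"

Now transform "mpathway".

ympathwa

What's happening: swap the front and back halves of the string, then move the first 3 characters to the end (rotate left by 3).
On "mpathway": the first step gives "hwaympat", and the second then gives "ympathwa".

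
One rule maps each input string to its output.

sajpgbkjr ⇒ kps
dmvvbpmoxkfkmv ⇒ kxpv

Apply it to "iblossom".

sl

The transformation: reverse the string, then keep one character in every 3, starting at position 3 (positions 3rd, 6th, 9th, ...).
"iblossom" → "mossolbi" → "sl".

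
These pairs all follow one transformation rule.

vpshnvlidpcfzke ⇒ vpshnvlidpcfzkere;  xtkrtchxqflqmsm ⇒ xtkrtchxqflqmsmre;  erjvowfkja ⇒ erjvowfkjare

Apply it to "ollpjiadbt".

ollpjiadbtre

Rule — append "re".
On "ollpjiadbt" that produces "ollpjiadbtre".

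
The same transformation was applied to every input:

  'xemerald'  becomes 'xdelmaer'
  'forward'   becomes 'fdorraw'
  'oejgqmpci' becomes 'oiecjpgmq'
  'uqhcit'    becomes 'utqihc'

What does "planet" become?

The transformation: take characters alternately from the front and the back (1st, last, 2nd, 2nd-last, ...).
Doing the same to "planet": "ptlean".

ptlean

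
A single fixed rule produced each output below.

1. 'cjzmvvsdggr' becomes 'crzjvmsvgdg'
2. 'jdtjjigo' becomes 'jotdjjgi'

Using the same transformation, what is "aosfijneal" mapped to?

alsoifnjae

The rule is to move the last character to the front, then swap each adjacent pair of characters (1↔2, 3↔4, ...).
"aosfijneal" → "laosfijnea" → "alsoifnjae".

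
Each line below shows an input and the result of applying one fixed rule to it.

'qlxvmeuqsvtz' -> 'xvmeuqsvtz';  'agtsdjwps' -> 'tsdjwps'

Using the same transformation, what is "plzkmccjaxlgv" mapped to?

zkmccjaxlgv

The transformation: delete the first 2 characters.
For "plzkmccjaxlgv" the result is "zkmccjaxlgv".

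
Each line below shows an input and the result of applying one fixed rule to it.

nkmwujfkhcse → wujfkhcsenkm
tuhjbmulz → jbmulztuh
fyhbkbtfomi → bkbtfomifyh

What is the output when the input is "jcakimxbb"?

Looking at the pairs, the operation is to move the first 3 characters to the end (rotate left by 3).
Doing the same to "jcakimxbb": "kimxbbjca".

kimxbbjca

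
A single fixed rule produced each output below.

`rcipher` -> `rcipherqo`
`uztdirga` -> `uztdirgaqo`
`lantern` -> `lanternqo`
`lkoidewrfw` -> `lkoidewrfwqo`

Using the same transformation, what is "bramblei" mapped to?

What's happening: append "qo".
"bramblei" → "brambleiqo".

brambleiqo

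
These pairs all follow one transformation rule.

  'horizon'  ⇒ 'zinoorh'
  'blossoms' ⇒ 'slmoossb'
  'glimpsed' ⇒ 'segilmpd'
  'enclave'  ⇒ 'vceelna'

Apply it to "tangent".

tegnnta

The rule is to sort the characters into alphabetical order, then swap the first and last characters.
On "tangent" that produces "tegnnta".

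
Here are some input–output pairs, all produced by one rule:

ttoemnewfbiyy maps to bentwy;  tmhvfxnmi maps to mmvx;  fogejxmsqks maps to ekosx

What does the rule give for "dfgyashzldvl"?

The transformation: keep every other character starting from the second (positions 2nd, 4th, 6th, ...), then sort the characters into alphabetical order.
Applying both steps to "dfgyashzldvl": "fyszdl", then "dflsyz".

dflsyz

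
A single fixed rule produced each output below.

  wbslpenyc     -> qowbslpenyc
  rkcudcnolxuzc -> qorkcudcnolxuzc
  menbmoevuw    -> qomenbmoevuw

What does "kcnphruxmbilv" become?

qokcnphruxmbilv

The pattern: prepend "qo".
So "kcnphruxmbilv" becomes "qokcnphruxmbilv".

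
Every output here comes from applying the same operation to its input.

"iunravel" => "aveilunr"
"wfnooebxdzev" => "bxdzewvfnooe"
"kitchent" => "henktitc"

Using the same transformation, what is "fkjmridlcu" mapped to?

In each case the input is transformed by: swap the first and last characters, then swap the front and back halves of the string.
Working it through for "fkjmridlcu": intermediate "ukjmridlcf", final "idlcfukjmr".

idlcfukjmr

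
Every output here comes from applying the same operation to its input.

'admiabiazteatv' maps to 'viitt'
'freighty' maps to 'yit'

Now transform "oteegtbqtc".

Rule — swap the first and last characters, then keep one character in every 3, starting at position 1 (positions 1st, 4th, 7th, ...).
Starting from "oteegtbqtc": after the first operation, "cteegtbqto"; after the second, "cebo".

cebo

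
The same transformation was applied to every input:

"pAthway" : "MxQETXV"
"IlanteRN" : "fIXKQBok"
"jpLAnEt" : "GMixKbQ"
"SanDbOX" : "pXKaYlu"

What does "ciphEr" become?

The transformation: shift every letter 3 places backward in the alphabet (wrapping around), then flip the case of every letter.
"ciphEr" → "zfmeBo" → "ZFMEbO".

ZFMEbO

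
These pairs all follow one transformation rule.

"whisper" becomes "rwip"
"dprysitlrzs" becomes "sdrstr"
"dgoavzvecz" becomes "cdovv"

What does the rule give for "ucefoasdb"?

In each case the input is transformed by: keep every other character starting from the first (positions 1st, 3rd, 5th, ...), then move the last character to the front.
On "ucefoasdb" that produces "bueos".

bueos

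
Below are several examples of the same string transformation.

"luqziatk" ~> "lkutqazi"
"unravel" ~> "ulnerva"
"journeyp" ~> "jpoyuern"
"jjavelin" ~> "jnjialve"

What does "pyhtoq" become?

The rule is to take characters alternately from the front and the back (1st, last, 2nd, 2nd-last, ...).
Doing the same to "pyhtoq": "pqyoht".

pqyoht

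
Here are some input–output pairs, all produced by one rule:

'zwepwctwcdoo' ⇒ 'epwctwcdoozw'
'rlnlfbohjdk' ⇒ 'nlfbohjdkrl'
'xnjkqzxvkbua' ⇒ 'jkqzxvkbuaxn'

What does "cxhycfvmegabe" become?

hycfvmegabecx

Looking at the pairs, the operation is to move the first 2 characters to the end (rotate left by 2).
Doing the same to "cxhycfvmegabe": "hycfvmegabecx".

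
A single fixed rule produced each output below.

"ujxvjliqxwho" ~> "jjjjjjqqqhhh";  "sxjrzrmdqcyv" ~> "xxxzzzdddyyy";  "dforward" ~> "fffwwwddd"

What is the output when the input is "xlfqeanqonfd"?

llleeeqqqfff

In each case the input is transformed by: keep one character in every 3, starting at position 2 (positions 2nd, 5th, 8th, ...), then repeat every character 3 times.
"xlfqeanqonfd" → "leqf" → "llleeeqqqfff".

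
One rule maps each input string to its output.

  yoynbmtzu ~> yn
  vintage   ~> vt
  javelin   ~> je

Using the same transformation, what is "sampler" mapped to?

In each case the input is transformed by: keep one character in every 3, starting at position 1 (positions 1st, 4th, 7th, ...), then delete the last character.
On "sampler": the first step gives "spr", and the second then gives "sp".

sp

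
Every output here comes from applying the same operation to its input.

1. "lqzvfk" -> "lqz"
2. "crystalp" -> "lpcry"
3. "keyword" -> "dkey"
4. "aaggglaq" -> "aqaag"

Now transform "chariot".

What's happening: move the first 3 characters to the end (rotate left by 3), then delete the first 3 characters.
Applying both steps to "chariot": "riotcha", then "tcha".

tcha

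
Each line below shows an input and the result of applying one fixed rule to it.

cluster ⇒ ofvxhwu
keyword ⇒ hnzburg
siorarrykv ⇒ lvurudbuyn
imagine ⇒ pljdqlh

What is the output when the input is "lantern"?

dowquhq

Each output is the input with this applied: swap each adjacent pair of characters (1↔2, 3↔4, ...), then shift every letter 3 places forward in the alphabet (wrapping around).
Working it through for "lantern": intermediate "altnren", final "dowquhq".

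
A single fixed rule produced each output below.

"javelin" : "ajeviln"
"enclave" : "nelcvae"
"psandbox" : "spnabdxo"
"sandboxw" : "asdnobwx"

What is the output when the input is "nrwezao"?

rnewazo

In each case the input is transformed by: swap each adjacent pair of characters (1↔2, 3↔4, ...).
So "nrwezao" becomes "rnewazo".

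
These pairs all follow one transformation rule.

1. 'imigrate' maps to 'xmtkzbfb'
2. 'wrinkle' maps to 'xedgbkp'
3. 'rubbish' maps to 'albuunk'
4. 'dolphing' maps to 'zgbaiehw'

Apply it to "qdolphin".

The rule is to shift every letter 7 places backward in the alphabet (wrapping around), then reverse the string.
Applying both steps to "qdolphin": "jwheiabg", then "gbaiehwj".
(Check on "wrinkle": → "pkbgdex" → "xedgbkp" ✓)

gbaiehwj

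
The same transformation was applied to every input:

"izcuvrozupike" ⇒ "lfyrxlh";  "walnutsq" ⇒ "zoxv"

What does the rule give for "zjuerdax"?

cxud

The pattern: shift every letter 3 places forward in the alphabet (wrapping around), then keep every other character starting from the first (positions 1st, 3rd, 5th, ...).
Applying both steps to "zjuerdax": "cmxhugda", then "cxud".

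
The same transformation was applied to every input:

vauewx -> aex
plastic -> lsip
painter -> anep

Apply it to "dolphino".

opio

What's happening: move the first character to the end, then keep every other character starting from the first (positions 1st, 3rd, 5th, ...).
Applying both steps to "dolphino": "olphinod", then "opio".
(Check on "plastic": → "lasticp" → "lsip" ✓)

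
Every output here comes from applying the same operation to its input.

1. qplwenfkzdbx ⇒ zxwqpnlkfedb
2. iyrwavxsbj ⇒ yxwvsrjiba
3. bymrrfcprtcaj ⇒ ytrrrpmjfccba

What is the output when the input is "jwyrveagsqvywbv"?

yywwvvvsrqjgeba

Looking at the pairs, the operation is to sort the characters into reverse alphabetical order.
Applying that to "jwyrveagsqvywbv" gives "yywwvvvsrqjgeba".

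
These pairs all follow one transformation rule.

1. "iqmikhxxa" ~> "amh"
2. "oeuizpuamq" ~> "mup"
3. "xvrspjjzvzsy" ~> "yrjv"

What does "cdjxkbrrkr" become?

kjb

What's happening: keep one character in every 3, starting at position 3 (positions 3rd, 6th, 9th, ...), then move the last character to the front.
Starting from "cdjxkbrrkr": after the first operation, "jbk"; after the second, "kjb".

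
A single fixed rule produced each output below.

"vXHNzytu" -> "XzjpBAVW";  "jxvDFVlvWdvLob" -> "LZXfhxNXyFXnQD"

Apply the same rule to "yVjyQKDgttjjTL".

AxLAsmfIVVLLvn

The rule is to shift every letter 2 places forward in the alphabet (wrapping around), then flip the case of every letter.
Applying both steps to "yVjyQKDgttjjTL": "aXlaSMFivvllVN", then "AxLAsmfIVVLLvn".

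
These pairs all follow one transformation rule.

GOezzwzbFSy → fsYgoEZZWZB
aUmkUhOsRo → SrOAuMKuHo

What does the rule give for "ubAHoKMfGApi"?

In each case the input is transformed by: move the last 3 characters to the front (rotate right by 3), then flip the case of every letter.
Working it through for "ubAHoKMfGApi": intermediate "ApiubAHoKMfG", final "aPIUBahOkmFg".

aPIUBahOkmFg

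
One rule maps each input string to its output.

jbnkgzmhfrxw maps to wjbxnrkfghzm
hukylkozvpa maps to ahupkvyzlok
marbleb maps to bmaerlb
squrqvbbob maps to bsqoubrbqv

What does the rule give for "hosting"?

Rule — swap the first and last characters, then take characters alternately from the front and the back (1st, last, 2nd, 2nd-last, ...).
For "hosting", step one produces "gostinh"; step two turns that into "ghonsit".
(Check on "squrqvbbob": → "bqurqvbbos" → "bsqoubrbqv" ✓)

ghonsit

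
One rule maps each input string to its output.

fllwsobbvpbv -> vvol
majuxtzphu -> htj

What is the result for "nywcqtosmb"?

The pattern: keep one character in every 3, starting at position 3 (positions 3rd, 6th, 9th, ...), then reverse the string.
"nywcqtosmb" → "wtm" → "mtw".

mtw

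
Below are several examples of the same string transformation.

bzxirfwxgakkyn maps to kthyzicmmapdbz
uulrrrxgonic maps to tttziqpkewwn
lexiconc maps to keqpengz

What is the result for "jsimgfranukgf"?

The rule is to shift every letter 2 places forward in the alphabet (wrapping around), then move the first 3 characters to the end (rotate left by 3).
On "jsimgfranukgf": the first step gives "lukoihtcpwmih", and the second then gives "oihtcpwmihluk".

oihtcpwmihluk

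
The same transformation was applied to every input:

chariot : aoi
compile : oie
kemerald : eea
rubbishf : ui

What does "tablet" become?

ae

Rule — swap each adjacent pair of characters (1↔2, 3↔4, ...), then keep only the vowels.
For "tablet", step one produces "atlbte"; step two turns that into "ae".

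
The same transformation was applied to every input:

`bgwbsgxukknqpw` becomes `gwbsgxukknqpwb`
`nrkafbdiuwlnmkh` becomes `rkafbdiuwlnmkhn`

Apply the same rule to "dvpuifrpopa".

What's happening: move the first character to the end.
"dvpuifrpopa" → "vpuifrpopad".

vpuifrpopad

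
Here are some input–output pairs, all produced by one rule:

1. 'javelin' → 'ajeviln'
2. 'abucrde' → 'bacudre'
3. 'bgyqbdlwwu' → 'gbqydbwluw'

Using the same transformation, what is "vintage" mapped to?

The rule is to swap each adjacent pair of characters (1↔2, 3↔4, ...).
"vintage" → "ivtngae".

ivtngae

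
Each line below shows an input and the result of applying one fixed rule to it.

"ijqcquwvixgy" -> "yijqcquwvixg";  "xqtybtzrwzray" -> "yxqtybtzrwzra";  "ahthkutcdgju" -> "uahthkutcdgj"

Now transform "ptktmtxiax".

Rule — move the last character to the front.
Doing the same to "ptktmtxiax": "xptktmtxia".

xptktmtxia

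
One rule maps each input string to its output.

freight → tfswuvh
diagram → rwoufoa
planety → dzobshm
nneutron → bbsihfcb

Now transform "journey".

Rule — shift every letter 12 places backward in the alphabet (wrapping around).
For "journey" the result is "xcifbsm".

xcifbsm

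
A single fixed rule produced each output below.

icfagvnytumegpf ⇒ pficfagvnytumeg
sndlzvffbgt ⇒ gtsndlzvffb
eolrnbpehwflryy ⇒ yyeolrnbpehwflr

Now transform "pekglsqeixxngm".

gmpekglsqeixxn

The pattern: move the last 2 characters to the front (rotate right by 2).
"pekglsqeixxngm" → "gmpekglsqeixxn".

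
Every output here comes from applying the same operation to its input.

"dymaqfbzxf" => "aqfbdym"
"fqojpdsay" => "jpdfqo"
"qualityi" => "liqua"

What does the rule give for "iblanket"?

anibl

The pattern: delete the last 3 characters, then move the first 3 characters to the end (rotate left by 3).
On "iblanket": the first step gives "iblan", and the second then gives "anibl".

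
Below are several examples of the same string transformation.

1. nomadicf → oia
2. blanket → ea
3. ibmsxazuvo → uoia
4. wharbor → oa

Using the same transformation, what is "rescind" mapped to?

Rule — sort the characters into reverse alphabetical order, then keep only the vowels.
For "rescind", step one produces "srniedc"; step two turns that into "ie".

ie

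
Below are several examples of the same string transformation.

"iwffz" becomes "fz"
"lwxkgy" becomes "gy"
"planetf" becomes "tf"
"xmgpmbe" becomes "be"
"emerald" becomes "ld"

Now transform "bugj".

What's happening: keep only the last 2 characters.
On "bugj" that produces "gj".

gj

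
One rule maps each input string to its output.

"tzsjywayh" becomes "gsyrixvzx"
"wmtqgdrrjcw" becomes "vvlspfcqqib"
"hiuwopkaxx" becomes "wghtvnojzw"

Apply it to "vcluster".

qubktrsd

The pattern: shift every letter 1 place backward in the alphabet (wrapping around), then move the last character to the front.
Working it through for "vcluster": intermediate "ubktrsdq", final "qubktrsd".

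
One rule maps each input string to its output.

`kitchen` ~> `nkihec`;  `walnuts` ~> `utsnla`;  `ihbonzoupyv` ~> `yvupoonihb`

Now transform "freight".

rihgfe

The transformation: sort the characters into reverse alphabetical order, then delete the first character.
Working it through for "freight": intermediate "trihgfe", final "rihgfe".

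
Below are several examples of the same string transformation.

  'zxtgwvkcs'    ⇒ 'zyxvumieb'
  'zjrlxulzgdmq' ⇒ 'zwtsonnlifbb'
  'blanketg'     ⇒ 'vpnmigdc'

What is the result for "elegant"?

vpniggc

Rule — shift every letter 2 places forward in the alphabet (wrapping around), then sort the characters into reverse alphabetical order.
Working it through for "elegant": intermediate "gngicpv", final "vpniggc".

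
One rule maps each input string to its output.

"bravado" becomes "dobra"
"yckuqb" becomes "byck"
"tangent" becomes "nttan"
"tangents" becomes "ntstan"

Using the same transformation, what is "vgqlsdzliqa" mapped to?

Looking at the pairs, the operation is to move the first 3 characters to the end (rotate left by 3), then delete the first 2 characters.
So "vgqlsdzliqa" becomes "dzliqavgq".

dzliqavgq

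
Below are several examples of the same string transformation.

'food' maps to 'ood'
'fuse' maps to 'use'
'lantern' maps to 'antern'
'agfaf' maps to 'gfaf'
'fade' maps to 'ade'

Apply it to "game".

ame

Each output is the input with this applied: delete the first character.
"game" → "ame".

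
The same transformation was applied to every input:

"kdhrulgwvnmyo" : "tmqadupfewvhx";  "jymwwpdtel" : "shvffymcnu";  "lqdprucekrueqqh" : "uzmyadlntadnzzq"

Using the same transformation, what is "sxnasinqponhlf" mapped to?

The transformation: shift every letter 9 places forward in the alphabet (wrapping around).
Doing the same to "sxnasinqponhlf": "bgwjbrwzyxwquo".

bgwjbrwzyxwquo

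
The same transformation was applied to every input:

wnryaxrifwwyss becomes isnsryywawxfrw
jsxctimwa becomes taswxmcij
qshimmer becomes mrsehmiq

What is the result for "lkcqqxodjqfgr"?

What's happening: take characters alternately from the front and the back (1st, last, 2nd, 2nd-last, ...), then swap the first and last characters.
Working it through for "lkcqqxodjqfgr": intermediate "lrkgcfqqqjxdo", final "orkgcfqqqjxdl".

orkgcfqqqjxdl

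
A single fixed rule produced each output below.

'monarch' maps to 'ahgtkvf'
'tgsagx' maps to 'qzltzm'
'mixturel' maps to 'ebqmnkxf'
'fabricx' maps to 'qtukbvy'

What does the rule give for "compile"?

The pattern: shift every letter 7 places backward in the alphabet (wrapping around), then swap the first and last characters.
Working it through for "compile": intermediate "vhfibex", final "xhfibev".

xhfibev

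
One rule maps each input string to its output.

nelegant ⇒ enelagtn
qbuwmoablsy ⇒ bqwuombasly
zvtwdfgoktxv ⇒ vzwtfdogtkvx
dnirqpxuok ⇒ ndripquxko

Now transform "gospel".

ogpsle

The rule is to swap each adjacent pair of characters (1↔2, 3↔4, ...).
Doing the same to "gospel": "ogpsle".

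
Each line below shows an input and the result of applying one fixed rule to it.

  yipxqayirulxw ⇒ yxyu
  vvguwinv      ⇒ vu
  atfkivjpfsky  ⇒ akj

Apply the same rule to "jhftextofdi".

What's happening: keep one character in every 3, starting at position 1 (positions 1st, 4th, 7th, ...), then delete the last character.
"jhftextofdi" → "jttd" → "jtt".

jtt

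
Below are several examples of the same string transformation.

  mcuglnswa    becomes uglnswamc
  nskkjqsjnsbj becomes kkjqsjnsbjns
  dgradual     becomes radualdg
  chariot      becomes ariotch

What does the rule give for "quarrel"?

arrelqu

The rule is to move the first 2 characters to the end (rotate left by 2).
For "quarrel" the result is "arrelqu".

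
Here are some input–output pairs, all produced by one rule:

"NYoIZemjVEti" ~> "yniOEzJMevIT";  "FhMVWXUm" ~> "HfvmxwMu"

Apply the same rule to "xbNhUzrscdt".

Rule — swap each adjacent pair of characters (1↔2, 3↔4, ...), then flip the case of every letter.
Working it through for "xbNhUzrscdt": intermediate "bxhNzUsrdct", final "BXHnZuSRDCT".
(Check on "FhMVWXUm": → "hFVMXWmU" → "HfvmxwMu" ✓)

BXHnZuSRDCT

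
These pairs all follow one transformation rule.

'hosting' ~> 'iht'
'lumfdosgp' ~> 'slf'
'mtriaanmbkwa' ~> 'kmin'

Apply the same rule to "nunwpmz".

pnw

The pattern: move the last 3 characters to the front (rotate right by 3), then keep one character in every 3, starting at position 1 (positions 1st, 4th, 7th, ...).
Applying that to "nunwpmz" gives "pnw".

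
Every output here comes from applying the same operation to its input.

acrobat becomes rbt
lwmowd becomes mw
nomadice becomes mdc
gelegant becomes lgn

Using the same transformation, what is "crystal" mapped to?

ytl

Looking at the pairs, the operation is to delete the first character, then keep every other character starting from the second (positions 2nd, 4th, 6th, ...).
Starting from "crystal": after the first operation, "rystal"; after the second, "ytl".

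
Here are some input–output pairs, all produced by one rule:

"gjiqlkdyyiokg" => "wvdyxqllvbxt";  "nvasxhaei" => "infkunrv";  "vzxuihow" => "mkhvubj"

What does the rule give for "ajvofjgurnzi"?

The pattern: delete the first character, then shift every letter 13 places forward in the alphabet (wrapping around) — i.e. ROT13.
On "ajvofjgurnzi": the first step gives "jvofjgurnzi", and the second then gives "wibswtheamv".

wibswtheamv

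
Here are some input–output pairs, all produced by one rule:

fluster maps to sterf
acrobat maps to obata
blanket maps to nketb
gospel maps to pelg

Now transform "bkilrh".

lrhb

Each output is the input with this applied: move the first 3 characters to the end (rotate left by 3), then delete the last 2 characters.
On "bkilrh": the first step gives "lrhbki", and the second then gives "lrhb".
(Check on "gospel": → "pelgos" → "pelg" ✓)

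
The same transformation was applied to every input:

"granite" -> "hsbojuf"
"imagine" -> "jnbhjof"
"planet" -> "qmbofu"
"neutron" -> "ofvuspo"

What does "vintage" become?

wjoubhf

What's happening: shift every letter 1 place forward in the alphabet (wrapping around).
For "vintage" the result is "wjoubhf".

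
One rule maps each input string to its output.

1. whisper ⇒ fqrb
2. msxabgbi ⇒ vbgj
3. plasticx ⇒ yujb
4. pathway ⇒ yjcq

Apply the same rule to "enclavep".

Looking at the pairs, the operation is to shift every letter 9 places forward in the alphabet (wrapping around), then keep only the first 4 characters.
Starting from "enclavep": after the first operation, "nwlujeny"; after the second, "nwlu".

nwlu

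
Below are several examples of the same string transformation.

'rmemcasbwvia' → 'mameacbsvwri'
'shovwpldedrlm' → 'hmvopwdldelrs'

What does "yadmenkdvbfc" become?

In each case the input is transformed by: swap the first and last characters, then swap each adjacent pair of characters (1↔2, 3↔4, ...).
"yadmenkdvbfc" → "cadmenkdvbfy" → "acmdnedkbvyf".

acmdnedkbvyf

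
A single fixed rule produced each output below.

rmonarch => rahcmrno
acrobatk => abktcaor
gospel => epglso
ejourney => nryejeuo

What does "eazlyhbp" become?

hypbaelz

The pattern: swap the front and back halves of the string, then swap each adjacent pair of characters (1↔2, 3↔4, ...).
"eazlyhbp" → "yhbpeazl" → "hypbaelz".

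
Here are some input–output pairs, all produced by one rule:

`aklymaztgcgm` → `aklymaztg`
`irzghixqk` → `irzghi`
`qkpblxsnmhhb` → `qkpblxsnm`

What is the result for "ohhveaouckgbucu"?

Rule — delete the last 3 characters.
For "ohhveaouckgbucu" the result is "ohhveaouckgb".

ohhveaouckgb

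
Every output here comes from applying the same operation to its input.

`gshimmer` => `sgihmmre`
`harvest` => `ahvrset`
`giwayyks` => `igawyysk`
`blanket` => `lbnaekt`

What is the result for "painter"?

The transformation: swap each adjacent pair of characters (1↔2, 3↔4, ...).
For "painter" the result is "apnietr".

apnietr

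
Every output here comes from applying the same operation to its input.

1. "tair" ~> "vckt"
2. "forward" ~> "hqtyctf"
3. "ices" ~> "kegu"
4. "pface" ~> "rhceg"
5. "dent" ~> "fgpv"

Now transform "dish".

In each case the input is transformed by: shift every letter 2 places forward in the alphabet (wrapping around).
On "dish" that produces "fkuj".

fkuj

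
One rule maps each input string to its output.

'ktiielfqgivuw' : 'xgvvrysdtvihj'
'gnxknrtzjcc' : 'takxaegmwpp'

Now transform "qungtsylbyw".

In each case the input is transformed by: shift every letter 13 places forward in the alphabet (wrapping around) — i.e. ROT13.
On "qungtsylbyw" that produces "dhatgflyolj".

dhatgflyolj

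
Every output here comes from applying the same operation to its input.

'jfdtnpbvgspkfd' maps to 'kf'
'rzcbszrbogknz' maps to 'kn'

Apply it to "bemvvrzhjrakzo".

The rule is to move the last 3 characters to the front (rotate right by 3), then keep only the first 2 characters.
Doing the same to "bemvvrzhjrakzo": "kz".

kz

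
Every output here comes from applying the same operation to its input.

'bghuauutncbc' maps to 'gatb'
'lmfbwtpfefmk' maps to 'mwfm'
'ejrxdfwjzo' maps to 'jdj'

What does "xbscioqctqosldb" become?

Each output is the input with this applied: keep one character in every 3, starting at position 2 (positions 2nd, 5th, 8th, ...).
So "xbscioqctqosldb" becomes "bicod".

bicod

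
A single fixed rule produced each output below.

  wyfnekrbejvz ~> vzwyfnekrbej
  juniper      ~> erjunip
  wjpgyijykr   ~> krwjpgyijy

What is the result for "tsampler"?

Each output is the input with this applied: move the last 2 characters to the front (rotate right by 2).
On "tsampler" that produces "ertsampl".

ertsampl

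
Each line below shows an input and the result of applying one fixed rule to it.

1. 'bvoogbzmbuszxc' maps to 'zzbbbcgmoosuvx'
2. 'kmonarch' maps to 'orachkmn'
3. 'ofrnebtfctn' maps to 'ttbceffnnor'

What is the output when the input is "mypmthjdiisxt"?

What's happening: sort the characters into alphabetical order, then move the last 2 characters to the front (rotate right by 2).
On "mypmthjdiisxt" that produces "xydhiijmmpstt".

xydhiijmmpstt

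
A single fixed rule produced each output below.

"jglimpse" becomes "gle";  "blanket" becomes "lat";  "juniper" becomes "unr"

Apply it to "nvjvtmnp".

vjp

Each output is the input with this applied: swap each adjacent pair of characters (1↔2, 3↔4, ...), then keep one character in every 3, starting at position 1 (positions 1st, 4th, 7th, ...).
Starting from "nvjvtmnp": after the first operation, "vnvjmtpn"; after the second, "vjp".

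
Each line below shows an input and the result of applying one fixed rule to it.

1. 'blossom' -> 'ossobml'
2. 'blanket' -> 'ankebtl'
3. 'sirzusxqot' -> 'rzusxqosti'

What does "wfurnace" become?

urnacwef

What's happening: swap the first and last characters, then move the first 2 characters to the end (rotate left by 2).
Starting from "wfurnace": after the first operation, "efurnacw"; after the second, "urnacwef".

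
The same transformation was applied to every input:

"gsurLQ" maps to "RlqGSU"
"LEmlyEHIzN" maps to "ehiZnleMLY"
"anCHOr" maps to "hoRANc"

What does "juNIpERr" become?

The pattern: flip the case of every letter, then swap the front and back halves of the string.
So "juNIpERr" becomes "PerRJUni".

PerRJUni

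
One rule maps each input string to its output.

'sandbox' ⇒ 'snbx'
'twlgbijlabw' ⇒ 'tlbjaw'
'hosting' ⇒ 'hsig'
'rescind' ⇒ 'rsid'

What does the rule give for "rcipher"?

rihr

The pattern: keep every other character starting from the first (positions 1st, 3rd, 5th, ...).
For "rcipher" the result is "rihr".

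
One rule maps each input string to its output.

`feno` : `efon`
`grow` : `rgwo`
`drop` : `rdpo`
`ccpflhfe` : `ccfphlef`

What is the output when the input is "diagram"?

The rule is to swap each adjacent pair of characters (1↔2, 3↔4, ...).
"diagram" → "idgaarm".

idgaarm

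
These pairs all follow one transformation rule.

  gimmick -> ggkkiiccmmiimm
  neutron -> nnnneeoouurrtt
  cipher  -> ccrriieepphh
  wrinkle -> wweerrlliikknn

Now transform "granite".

In each case the input is transformed by: take characters alternately from the front and the back (1st, last, 2nd, 2nd-last, ...), then double every character.
Starting from "granite": after the first operation, "gertain"; after the second, "ggeerrttaaiinn".

ggeerrttaaiinn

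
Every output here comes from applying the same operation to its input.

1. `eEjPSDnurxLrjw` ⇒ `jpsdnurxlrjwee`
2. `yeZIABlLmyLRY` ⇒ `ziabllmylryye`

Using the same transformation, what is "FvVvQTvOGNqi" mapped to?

vvqtvognqifv

The transformation: move the first 2 characters to the end (rotate left by 2), then convert every letter to lowercase.
Applying both steps to "FvVvQTvOGNqi": "VvQTvOGNqiFv", then "vvqtvognqifv".
(Check on "yeZIABlLmyLRY": → "ZIABlLmyLRYye" → "ziabllmylryye" ✓)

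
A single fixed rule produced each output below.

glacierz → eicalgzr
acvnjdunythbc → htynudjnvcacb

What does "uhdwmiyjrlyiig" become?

iylrjyimwdhugi

The transformation: reverse the string, then move the first 2 characters to the end (rotate left by 2).
Working it through for "uhdwmiyjrlyiig": intermediate "giiylrjyimwdhu", final "iylrjyimwdhugi".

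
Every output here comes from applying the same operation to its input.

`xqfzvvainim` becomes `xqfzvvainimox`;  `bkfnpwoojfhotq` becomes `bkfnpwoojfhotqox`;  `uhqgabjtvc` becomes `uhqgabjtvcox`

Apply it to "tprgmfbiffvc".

tprgmfbiffvcox

What's happening: append "ox".
Applying that to "tprgmfbiffvc" gives "tprgmfbiffvcox".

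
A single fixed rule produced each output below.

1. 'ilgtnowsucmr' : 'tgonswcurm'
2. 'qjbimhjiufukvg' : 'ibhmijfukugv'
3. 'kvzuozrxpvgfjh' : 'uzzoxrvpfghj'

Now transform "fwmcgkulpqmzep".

cmkgluqpzmpe

The pattern: swap each adjacent pair of characters (1↔2, 3↔4, ...), then delete the first 2 characters.
On "fwmcgkulpqmzep": the first step gives "wfcmkgluqpzmpe", and the second then gives "cmkgluqpzmpe".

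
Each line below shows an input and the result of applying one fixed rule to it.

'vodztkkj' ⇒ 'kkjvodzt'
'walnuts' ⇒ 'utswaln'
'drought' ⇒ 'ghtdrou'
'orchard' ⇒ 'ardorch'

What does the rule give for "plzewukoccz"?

The pattern: move the last 3 characters to the front (rotate right by 3).
On "plzewukoccz" that produces "cczplzewuko".

cczplzewuko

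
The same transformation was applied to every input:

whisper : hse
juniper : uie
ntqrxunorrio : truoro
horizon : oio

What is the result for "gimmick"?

imc

The rule is to keep every other character starting from the second (positions 2nd, 4th, 6th, ...).
On "gimmick" that produces "imc".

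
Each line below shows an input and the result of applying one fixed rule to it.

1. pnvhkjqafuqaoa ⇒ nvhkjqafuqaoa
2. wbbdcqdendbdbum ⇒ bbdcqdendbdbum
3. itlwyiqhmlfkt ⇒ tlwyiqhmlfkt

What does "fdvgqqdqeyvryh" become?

dvgqqdqeyvryh

The rule is to delete the first character.
For "fdvgqqdqeyvryh" the result is "dvgqqdqeyvryh".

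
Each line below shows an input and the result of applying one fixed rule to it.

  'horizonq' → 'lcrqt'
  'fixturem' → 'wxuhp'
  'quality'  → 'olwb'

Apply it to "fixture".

What's happening: shift every letter 3 places forward in the alphabet (wrapping around), then delete the first 3 characters.
On "fixture" that produces "wxuh".

wxuh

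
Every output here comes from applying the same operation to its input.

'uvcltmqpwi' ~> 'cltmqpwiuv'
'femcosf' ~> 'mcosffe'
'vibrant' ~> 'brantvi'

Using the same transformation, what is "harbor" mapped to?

The pattern: move the first 2 characters to the end (rotate left by 2).
Applying that to "harbor" gives "rborha".

rborha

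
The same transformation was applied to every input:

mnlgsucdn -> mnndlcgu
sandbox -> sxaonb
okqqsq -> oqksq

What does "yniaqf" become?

yfnqi

What's happening: take characters alternately from the front and the back (1st, last, 2nd, 2nd-last, ...), then delete the last character.
"yniaqf" → "yfnqia" → "yfnqi".
(Check on "mnlgsucdn": → "mnndlcgus" → "mnndlcgu" ✓)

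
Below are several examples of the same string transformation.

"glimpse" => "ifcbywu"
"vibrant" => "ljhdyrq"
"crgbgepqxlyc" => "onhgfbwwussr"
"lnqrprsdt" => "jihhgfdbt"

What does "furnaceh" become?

khdxvusq

The rule is to sort the characters into reverse alphabetical order, then shift every letter 10 places backward in the alphabet (wrapping around).
"furnaceh" → "urnhfeca" → "khdxvusq".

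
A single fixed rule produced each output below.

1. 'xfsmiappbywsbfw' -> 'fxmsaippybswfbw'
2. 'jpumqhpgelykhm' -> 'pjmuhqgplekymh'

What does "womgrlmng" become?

owgmlrnmg

What's happening: swap each adjacent pair of characters (1↔2, 3↔4, ...).
On "womgrlmng" that produces "owgmlrnmg".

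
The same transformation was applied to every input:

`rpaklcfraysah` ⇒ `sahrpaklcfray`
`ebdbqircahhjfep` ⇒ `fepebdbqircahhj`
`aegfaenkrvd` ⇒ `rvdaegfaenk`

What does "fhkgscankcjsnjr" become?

What's happening: move the last 3 characters to the front (rotate right by 3).
On "fhkgscankcjsnjr" that produces "njrfhkgscankcjs".

njrfhkgscankcjs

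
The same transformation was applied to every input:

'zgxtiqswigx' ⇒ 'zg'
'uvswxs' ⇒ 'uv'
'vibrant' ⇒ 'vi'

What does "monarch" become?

The transformation: keep only the first 2 characters.
"monarch" → "mo".

mo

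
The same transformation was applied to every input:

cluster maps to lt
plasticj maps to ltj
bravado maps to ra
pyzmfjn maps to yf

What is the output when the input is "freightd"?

rgd

The transformation: keep one character in every 3, starting at position 2 (positions 2nd, 5th, 8th, ...).
So "freightd" becomes "rgd".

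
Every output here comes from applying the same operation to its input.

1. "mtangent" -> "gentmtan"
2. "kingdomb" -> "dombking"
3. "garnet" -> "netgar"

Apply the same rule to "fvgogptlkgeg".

The transformation: swap the front and back halves of the string.
On "fvgogptlkgeg" that produces "tlkgegfvgogp".

tlkgegfvgogp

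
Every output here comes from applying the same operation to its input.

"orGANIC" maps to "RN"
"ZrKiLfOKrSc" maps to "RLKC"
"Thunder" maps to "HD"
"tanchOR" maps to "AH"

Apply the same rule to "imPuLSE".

ML

Each output is the input with this applied: keep one character in every 3, starting at position 2 (positions 2nd, 5th, 8th, ...), then convert every letter to uppercase.
Starting from "imPuLSE": after the first operation, "mL"; after the second, "ML".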